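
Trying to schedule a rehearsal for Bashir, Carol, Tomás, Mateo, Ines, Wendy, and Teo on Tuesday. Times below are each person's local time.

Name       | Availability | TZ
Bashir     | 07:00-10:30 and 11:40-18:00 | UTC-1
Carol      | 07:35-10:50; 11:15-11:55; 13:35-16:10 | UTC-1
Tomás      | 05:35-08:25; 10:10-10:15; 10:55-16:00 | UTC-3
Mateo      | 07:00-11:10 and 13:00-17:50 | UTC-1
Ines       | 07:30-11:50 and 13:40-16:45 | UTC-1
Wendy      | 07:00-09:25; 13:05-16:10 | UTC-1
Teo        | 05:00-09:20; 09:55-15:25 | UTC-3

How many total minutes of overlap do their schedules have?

Bashir in UTC: 08:00-11:30, 12:40-19:00 (add 1h to convert from UTC-1).
Carol in UTC: 08:35-11:50, 12:15-12:55, 14:35-17:10 (add 1h to convert from UTC-1).
Tomás in UTC: 08:35-11:25, 13:10-13:15, 13:55-19:00 (add 3h to convert from UTC-3).
Mateo in UTC: 08:00-12:10, 14:00-18:50 (add 1h to convert from UTC-1).
Ines in UTC: 08:30-12:50, 14:40-17:45 (add 1h to convert from UTC-1).
Wendy in UTC: 08:00-10:25, 14:05-17:10 (add 1h to convert from UTC-1).
Teo in UTC: 08:00-12:20, 12:55-18:25 (add 3h to convert from UTC-3).
Bashir ∩ Carol: 08:35-11:30, 12:40-12:55, 14:35-17:10.
Bashir ∩ Carol ∩ Tomás: 08:35-11:25, 14:35-17:10.
Bashir ∩ Carol ∩ Tomás ∩ Mateo: 08:35-11:25, 14:35-17:10.
Bashir ∩ Carol ∩ Tomás ∩ Mateo ∩ Ines: 08:35-11:25, 14:40-17:10.
Bashir ∩ Carol ∩ Tomás ∩ Mateo ∩ Ines ∩ Wendy: 08:35-10:25, 14:40-17:10.
Bashir ∩ Carol ∩ Tomás ∩ Mateo ∩ Ines ∩ Wendy ∩ Teo: 08:35-10:25, 14:40-17:10.
Summing the common windows: 110 + 150 = 260 minutes.

260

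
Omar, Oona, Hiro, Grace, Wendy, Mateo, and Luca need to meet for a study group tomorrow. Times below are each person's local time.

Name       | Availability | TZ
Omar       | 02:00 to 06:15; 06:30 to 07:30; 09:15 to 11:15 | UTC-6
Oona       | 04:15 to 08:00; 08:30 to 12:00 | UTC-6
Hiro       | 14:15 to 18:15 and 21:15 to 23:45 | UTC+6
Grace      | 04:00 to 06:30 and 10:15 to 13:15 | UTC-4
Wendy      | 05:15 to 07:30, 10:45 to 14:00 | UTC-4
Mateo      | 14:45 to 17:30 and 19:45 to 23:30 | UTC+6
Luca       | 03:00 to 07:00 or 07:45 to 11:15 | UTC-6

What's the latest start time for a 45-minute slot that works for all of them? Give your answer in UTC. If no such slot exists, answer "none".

Omar in UTC: 08:00-12:15, 12:30-13:30, 15:15-17:15 (add 6h to convert from UTC-6).
Oona in UTC: 10:15-14:00, 14:30-18:00 (add 6h to convert from UTC-6).
Hiro in UTC: 08:15-12:15, 15:15-17:45 (subtract 6h to convert from UTC+6).
Grace in UTC: 08:00-10:30, 14:15-17:15 (add 4h to convert from UTC-4).
Wendy in UTC: 09:15-11:30, 14:45-18:00 (add 4h to convert from UTC-4).
Mateo in UTC: 08:45-11:30, 13:45-17:30 (subtract 6h to convert from UTC+6).
Luca in UTC: 09:00-13:00, 13:45-17:15 (add 6h to convert from UTC-6).
Omar ∩ Oona: 10:15-12:15, 12:30-13:30, 15:15-17:15.
Omar ∩ Oona ∩ Hiro: 10:15-12:15, 15:15-17:15.
Omar ∩ Oona ∩ Hiro ∩ Grace: 10:15-10:30, 15:15-17:15.
Omar ∩ Oona ∩ Hiro ∩ Grace ∩ Wendy: 10:15-10:30, 15:15-17:15.
Omar ∩ Oona ∩ Hiro ∩ Grace ∩ Wendy ∩ Mateo: 10:15-10:30, 15:15-17:15.
Omar ∩ Oona ∩ Hiro ∩ Grace ∩ Wendy ∩ Mateo ∩ Luca: 10:15-10:30, 15:15-17:15.
The last common window of at least 45 minutes is 15:15-17:15; a 45-minute meeting can start as late as 16:30 and still end by 17:15.

16:30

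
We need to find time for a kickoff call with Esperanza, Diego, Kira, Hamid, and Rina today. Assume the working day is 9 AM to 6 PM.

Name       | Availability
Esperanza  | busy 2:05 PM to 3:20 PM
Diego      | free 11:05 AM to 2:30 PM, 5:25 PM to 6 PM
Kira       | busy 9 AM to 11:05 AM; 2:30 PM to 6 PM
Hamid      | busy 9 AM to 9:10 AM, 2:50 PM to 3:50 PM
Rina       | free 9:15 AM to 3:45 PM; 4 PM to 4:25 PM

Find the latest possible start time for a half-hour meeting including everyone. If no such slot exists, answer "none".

Esperanza free: 09:00-14:05, 15:20-18:00 (invert busy blocks within the working day).
Diego free: 11:05-14:30, 17:25-18:00.
Kira free: 11:05-14:30 (invert busy blocks within the working day).
Hamid free: 09:10-14:50, 15:50-18:00 (invert busy blocks within the working day).
Rina free: 09:15-15:45, 16:00-16:25.
Esperanza ∩ Diego: 11:05-14:05, 17:25-18:00.
Esperanza ∩ Diego ∩ Kira: 11:05-14:05.
Esperanza ∩ Diego ∩ Kira ∩ Hamid: 11:05-14:05.
Esperanza ∩ Diego ∩ Kira ∩ Hamid ∩ Rina: 11:05-14:05.
The last common window of at least 30 minutes is 11:05-14:05; a 30-minute meeting can start as late as 13:35 and still end by 14:05.

13:35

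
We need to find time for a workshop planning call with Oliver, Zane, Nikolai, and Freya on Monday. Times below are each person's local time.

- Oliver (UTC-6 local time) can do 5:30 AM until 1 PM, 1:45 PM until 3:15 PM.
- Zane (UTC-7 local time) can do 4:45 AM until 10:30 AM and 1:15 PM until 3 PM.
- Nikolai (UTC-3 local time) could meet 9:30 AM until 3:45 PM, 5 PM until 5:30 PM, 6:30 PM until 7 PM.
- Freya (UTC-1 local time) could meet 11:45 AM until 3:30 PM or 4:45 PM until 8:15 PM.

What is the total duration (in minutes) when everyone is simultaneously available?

240

Oliver in UTC: 11:30-19:00, 19:45-21:15 (add 6h to convert from UTC-6).
Zane in UTC: 11:45-17:30, 20:15-22:00 (add 7h to convert from UTC-7).
Nikolai in UTC: 12:30-18:45, 20:00-20:30, 21:30-22:00 (add 3h to convert from UTC-3).
Freya in UTC: 12:45-16:30, 17:45-21:15 (add 1h to convert from UTC-1).
Oliver ∩ Zane: 11:45-17:30, 20:15-21:15.
Oliver ∩ Zane ∩ Nikolai: 12:30-17:30, 20:15-20:30.
Oliver ∩ Zane ∩ Nikolai ∩ Freya: 12:45-16:30, 20:15-20:30.
So the common availability across everyone is 12:45-16:30, 20:15-20:30.
Summing the common windows: 225 + 15 = 240 minutes.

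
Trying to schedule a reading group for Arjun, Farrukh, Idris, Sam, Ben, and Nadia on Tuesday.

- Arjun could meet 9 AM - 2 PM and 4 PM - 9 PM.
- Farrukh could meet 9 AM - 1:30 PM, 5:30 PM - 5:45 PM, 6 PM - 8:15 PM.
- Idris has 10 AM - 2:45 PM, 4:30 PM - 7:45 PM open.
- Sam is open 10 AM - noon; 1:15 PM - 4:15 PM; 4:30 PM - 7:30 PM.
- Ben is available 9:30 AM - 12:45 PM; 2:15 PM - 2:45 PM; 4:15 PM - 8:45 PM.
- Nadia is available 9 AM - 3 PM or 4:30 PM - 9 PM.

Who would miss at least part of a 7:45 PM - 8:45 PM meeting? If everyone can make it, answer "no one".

Farrukh, Idris, Sam

Arjun: free for 19:45-20:45. Farrukh: not fully free for 19:45-20:45. Idris: not fully free for 19:45-20:45. Sam: not fully free for 19:45-20:45. Ben: free for 19:45-20:45. Nadia: free for 19:45-20:45.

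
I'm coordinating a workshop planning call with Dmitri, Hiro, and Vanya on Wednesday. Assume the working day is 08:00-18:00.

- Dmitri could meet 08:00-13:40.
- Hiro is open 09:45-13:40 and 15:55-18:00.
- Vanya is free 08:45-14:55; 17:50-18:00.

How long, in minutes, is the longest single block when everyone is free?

Dmitri ∩ Hiro: 09:45-13:40.
Dmitri ∩ Hiro ∩ Vanya: 09:45-13:40.
The longest is 09:45-13:40 at 235 minutes.

235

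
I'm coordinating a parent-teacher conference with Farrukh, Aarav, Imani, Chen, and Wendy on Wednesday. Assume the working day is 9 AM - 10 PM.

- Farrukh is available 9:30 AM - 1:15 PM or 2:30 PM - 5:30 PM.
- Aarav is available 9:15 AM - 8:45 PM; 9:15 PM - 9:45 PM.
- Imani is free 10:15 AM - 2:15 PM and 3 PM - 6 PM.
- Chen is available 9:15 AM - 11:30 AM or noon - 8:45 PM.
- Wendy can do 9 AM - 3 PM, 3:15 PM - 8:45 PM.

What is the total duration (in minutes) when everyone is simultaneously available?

Farrukh ∩ Aarav: 09:30-13:15, 14:30-17:30.
Farrukh ∩ Aarav ∩ Imani: 10:15-13:15, 15:00-17:30.
Farrukh ∩ Aarav ∩ Imani ∩ Chen: 10:15-11:30, 12:00-13:15, 15:00-17:30.
Farrukh ∩ Aarav ∩ Imani ∩ Chen ∩ Wendy: 10:15-11:30, 12:00-13:15, 15:15-17:30.
Summing the common windows: 75 + 75 + 135 = 285 minutes.

285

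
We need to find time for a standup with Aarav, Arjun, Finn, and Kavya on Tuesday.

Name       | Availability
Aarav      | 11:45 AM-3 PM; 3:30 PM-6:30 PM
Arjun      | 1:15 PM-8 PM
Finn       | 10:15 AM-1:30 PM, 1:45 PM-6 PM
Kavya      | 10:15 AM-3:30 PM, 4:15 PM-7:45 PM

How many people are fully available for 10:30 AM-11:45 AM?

2

Finn and Kavya can make the full 10:30-11:45 slot — that's 2.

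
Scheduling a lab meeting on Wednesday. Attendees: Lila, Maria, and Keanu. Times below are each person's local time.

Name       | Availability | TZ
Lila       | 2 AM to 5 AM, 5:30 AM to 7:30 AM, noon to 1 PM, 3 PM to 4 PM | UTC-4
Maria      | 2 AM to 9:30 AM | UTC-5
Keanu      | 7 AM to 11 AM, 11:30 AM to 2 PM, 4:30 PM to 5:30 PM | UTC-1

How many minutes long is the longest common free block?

Lila in UTC: 06:00-09:00, 09:30-11:30, 16:00-17:00, 19:00-20:00 (add 4h to convert from UTC-4).
Maria in UTC: 07:00-14:30 (add 5h to convert from UTC-5).
Keanu in UTC: 08:00-12:00, 12:30-15:00, 17:30-18:30 (add 1h to convert from UTC-1).
Lila ∩ Maria: 07:00-09:00, 09:30-11:30.
Lila ∩ Maria ∩ Keanu: 08:00-09:00, 09:30-11:30.
The longest is 09:30-11:30 at 120 minutes.

120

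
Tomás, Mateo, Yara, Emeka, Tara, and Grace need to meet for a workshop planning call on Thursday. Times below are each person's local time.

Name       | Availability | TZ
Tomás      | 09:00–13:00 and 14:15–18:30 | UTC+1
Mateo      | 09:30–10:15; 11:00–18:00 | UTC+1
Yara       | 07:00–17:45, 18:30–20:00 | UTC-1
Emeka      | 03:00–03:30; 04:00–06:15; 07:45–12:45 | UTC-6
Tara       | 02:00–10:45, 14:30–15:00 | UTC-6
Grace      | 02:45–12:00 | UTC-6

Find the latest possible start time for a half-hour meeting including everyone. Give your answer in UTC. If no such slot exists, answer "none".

16:15

Tomás in UTC: 08:00-12:00, 13:15-17:30 (subtract 1h to convert from UTC+1).
Mateo in UTC: 08:30-09:15, 10:00-17:00 (subtract 1h to convert from UTC+1).
Yara in UTC: 08:00-18:45, 19:30-21:00 (add 1h to convert from UTC-1).
Emeka in UTC: 09:00-09:30, 10:00-12:15, 13:45-18:45 (add 6h to convert from UTC-6).
Tara in UTC: 08:00-16:45, 20:30-21:00 (add 6h to convert from UTC-6).
Grace in UTC: 08:45-18:00 (add 6h to convert from UTC-6).
Tomás ∩ Mateo: 08:30-09:15, 10:00-12:00, 13:15-17:00.
Tomás ∩ Mateo ∩ Yara: 08:30-09:15, 10:00-12:00, 13:15-17:00.
Tomás ∩ Mateo ∩ Yara ∩ Emeka: 09:00-09:15, 10:00-12:00, 13:45-17:00.
Tomás ∩ Mateo ∩ Yara ∩ Emeka ∩ Tara: 09:00-09:15, 10:00-12:00, 13:45-16:45.
Tomás ∩ Mateo ∩ Yara ∩ Emeka ∩ Tara ∩ Grace: 09:00-09:15, 10:00-12:00, 13:45-16:45.
The last common window of at least 30 minutes is 13:45-16:45; a 30-minute meeting can start as late as 16:15 and still end by 16:45.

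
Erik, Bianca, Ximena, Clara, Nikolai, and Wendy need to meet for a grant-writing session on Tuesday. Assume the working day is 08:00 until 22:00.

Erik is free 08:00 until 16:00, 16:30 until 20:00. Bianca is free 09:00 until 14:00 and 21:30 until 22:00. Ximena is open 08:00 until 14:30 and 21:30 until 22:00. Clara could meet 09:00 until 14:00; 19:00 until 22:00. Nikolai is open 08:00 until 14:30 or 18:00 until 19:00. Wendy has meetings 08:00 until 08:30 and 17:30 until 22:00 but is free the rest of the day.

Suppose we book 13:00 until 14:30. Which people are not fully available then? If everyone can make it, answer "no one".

Bianca, Clara

Erik free: 08:00-16:00, 16:30-20:00.
Bianca free: 09:00-14:00, 21:30-22:00.
Ximena free: 08:00-14:30, 21:30-22:00.
Clara free: 09:00-14:00, 19:00-22:00.
Nikolai free: 08:00-14:30, 18:00-19:00.
Wendy free: 08:30-17:30 (invert busy blocks within the working day).
Erik: free for 13:00-14:30. Bianca: not fully free for 13:00-14:30. Ximena: free for 13:00-14:30. Clara: not fully free for 13:00-14:30. Nikolai: free for 13:00-14:30. Wendy: free for 13:00-14:30.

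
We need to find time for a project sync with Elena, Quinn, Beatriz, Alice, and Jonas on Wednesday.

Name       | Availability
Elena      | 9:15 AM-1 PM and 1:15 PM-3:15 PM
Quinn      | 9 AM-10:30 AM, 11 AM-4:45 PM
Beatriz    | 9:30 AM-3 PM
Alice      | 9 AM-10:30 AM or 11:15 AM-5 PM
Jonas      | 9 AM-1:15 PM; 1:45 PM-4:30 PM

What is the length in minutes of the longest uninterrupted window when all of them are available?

105

Elena ∩ Quinn: 09:15-10:30, 11:00-13:00, 13:15-15:15.
Elena ∩ Quinn ∩ Beatriz: 09:30-10:30, 11:00-13:00, 13:15-15:00.
Elena ∩ Quinn ∩ Beatriz ∩ Alice: 09:30-10:30, 11:15-13:00, 13:15-15:00.
Elena ∩ Quinn ∩ Beatriz ∩ Alice ∩ Jonas: 09:30-10:30, 11:15-13:00, 13:45-15:00.
The longest is 11:15-13:00 at 105 minutes.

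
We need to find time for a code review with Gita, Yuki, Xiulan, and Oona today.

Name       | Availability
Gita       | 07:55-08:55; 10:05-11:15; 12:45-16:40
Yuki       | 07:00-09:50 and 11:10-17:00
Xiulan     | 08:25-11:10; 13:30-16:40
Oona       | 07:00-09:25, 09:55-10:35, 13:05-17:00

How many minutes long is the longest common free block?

190

Gita ∩ Yuki: 07:55-08:55, 11:10-11:15, 12:45-16:40.
Gita ∩ Yuki ∩ Xiulan: 08:25-08:55, 13:30-16:40.
Gita ∩ Yuki ∩ Xiulan ∩ Oona: 08:25-08:55, 13:30-16:40.
Those are the intersection windows.
The longest is 13:30-16:40 at 190 minutes.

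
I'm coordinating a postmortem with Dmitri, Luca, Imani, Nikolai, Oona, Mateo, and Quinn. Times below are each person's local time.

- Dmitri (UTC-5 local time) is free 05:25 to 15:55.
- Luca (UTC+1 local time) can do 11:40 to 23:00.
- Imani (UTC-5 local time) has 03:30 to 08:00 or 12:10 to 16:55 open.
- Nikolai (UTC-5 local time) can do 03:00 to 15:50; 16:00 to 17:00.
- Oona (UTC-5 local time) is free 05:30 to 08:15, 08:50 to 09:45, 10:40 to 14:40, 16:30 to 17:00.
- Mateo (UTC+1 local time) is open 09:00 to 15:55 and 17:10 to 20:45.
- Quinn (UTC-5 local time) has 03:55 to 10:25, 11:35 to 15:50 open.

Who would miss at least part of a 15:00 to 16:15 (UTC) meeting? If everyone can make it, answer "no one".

Imani, Mateo, Oona, Quinn

Dmitri in UTC: 10:25-20:55 (add 5h to convert from UTC-5).
Luca in UTC: 10:40-22:00 (subtract 1h to convert from UTC+1).
Imani in UTC: 08:30-13:00, 17:10-21:55 (add 5h to convert from UTC-5).
Nikolai in UTC: 08:00-20:50, 21:00-22:00 (add 5h to convert from UTC-5).
Oona in UTC: 10:30-13:15, 13:50-14:45, 15:40-19:40, 21:30-22:00 (add 5h to convert from UTC-5).
Mateo in UTC: 08:00-14:55, 16:10-19:45 (subtract 1h to convert from UTC+1).
Quinn in UTC: 08:55-15:25, 16:35-20:50 (add 5h to convert from UTC-5).
Dmitri: free for 15:00-16:15. Luca: free for 15:00-16:15. Imani: not fully free for 15:00-16:15. Nikolai: free for 15:00-16:15. Oona: not fully free for 15:00-16:15. Mateo: not fully free for 15:00-16:15. Quinn: not fully free for 15:00-16:15.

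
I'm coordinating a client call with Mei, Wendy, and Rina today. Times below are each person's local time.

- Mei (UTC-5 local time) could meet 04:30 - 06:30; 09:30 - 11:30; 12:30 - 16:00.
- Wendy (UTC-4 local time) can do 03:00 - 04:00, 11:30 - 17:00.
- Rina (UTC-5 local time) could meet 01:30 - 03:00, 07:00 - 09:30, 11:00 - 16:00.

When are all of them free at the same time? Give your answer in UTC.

Mei in UTC: 09:30-11:30, 14:30-16:30, 17:30-21:00 (add 5h to convert from UTC-5).
Wendy in UTC: 07:00-08:00, 15:30-21:00 (add 4h to convert from UTC-4).
Rina in UTC: 06:30-08:00, 12:00-14:30, 16:00-21:00 (add 5h to convert from UTC-5).
Mei ∩ Wendy: 15:30-16:30, 17:30-21:00.
Mei ∩ Wendy ∩ Rina: 16:00-16:30, 17:30-21:00.

16:00-16:30, 17:30-21:00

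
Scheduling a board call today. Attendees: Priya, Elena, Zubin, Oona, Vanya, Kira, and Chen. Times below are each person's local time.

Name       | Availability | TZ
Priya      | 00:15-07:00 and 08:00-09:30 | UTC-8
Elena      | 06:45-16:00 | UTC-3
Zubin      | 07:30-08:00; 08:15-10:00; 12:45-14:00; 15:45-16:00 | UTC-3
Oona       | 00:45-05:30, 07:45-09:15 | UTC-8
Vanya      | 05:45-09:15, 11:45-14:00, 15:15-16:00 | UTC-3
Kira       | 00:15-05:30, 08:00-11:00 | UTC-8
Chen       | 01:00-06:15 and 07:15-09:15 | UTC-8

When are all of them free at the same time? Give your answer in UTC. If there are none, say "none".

Priya in UTC: 08:15-15:00, 16:00-17:30 (add 8h to convert from UTC-8).
Elena in UTC: 09:45-19:00 (add 3h to convert from UTC-3).
Zubin in UTC: 10:30-11:00, 11:15-13:00, 15:45-17:00, 18:45-19:00 (add 3h to convert from UTC-3).
Oona in UTC: 08:45-13:30, 15:45-17:15 (add 8h to convert from UTC-8).
Vanya in UTC: 08:45-12:15, 14:45-17:00, 18:15-19:00 (add 3h to convert from UTC-3).
Kira in UTC: 08:15-13:30, 16:00-19:00 (add 8h to convert from UTC-8).
Chen in UTC: 09:00-14:15, 15:15-17:15 (add 8h to convert from UTC-8).
Priya ∩ Elena: 09:45-15:00, 16:00-17:30.
Priya ∩ Elena ∩ Zubin: 10:30-11:00, 11:15-13:00, 16:00-17:00.
Priya ∩ Elena ∩ Zubin ∩ Oona: 10:30-11:00, 11:15-13:00, 16:00-17:00.
Priya ∩ Elena ∩ Zubin ∩ Oona ∩ Vanya: 10:30-11:00, 11:15-12:15, 16:00-17:00.
Priya ∩ Elena ∩ Zubin ∩ Oona ∩ Vanya ∩ Kira: 10:30-11:00, 11:15-12:15, 16:00-17:00.
Priya ∩ Elena ∩ Zubin ∩ Oona ∩ Vanya ∩ Kira ∩ Chen: 10:30-11:00, 11:15-12:15, 16:00-17:00.

10:30-11:00, 11:15-12:15, 16:00-17:00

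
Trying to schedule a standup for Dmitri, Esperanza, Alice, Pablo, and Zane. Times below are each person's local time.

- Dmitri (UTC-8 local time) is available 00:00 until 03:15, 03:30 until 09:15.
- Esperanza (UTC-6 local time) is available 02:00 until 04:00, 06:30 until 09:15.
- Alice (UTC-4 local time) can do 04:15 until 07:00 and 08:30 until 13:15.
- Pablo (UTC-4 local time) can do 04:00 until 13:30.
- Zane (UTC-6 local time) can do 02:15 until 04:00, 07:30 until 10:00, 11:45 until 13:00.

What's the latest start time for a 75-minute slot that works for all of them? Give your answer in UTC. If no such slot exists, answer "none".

14:00

Dmitri in UTC: 08:00-11:15, 11:30-17:15 (add 8h to convert from UTC-8).
Esperanza in UTC: 08:00-10:00, 12:30-15:15 (add 6h to convert from UTC-6).
Alice in UTC: 08:15-11:00, 12:30-17:15 (add 4h to convert from UTC-4).
Pablo in UTC: 08:00-17:30 (add 4h to convert from UTC-4).
Zane in UTC: 08:15-10:00, 13:30-16:00, 17:45-19:00 (add 6h to convert from UTC-6).
Dmitri ∩ Esperanza: 08:00-10:00, 12:30-15:15.
Dmitri ∩ Esperanza ∩ Alice: 08:15-10:00, 12:30-15:15.
Dmitri ∩ Esperanza ∩ Alice ∩ Pablo: 08:15-10:00, 12:30-15:15.
Dmitri ∩ Esperanza ∩ Alice ∩ Pablo ∩ Zane: 08:15-10:00, 13:30-15:15.
The last common window of at least 75 minutes is 13:30-15:15; a 75-minute meeting can start as late as 14:00 and still end by 15:15.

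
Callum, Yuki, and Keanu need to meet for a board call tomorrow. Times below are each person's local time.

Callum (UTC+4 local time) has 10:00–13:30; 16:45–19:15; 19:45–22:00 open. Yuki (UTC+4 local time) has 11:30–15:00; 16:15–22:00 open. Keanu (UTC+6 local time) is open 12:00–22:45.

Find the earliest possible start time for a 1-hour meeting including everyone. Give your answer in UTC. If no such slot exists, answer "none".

Callum in UTC: 06:00-09:30, 12:45-15:15, 15:45-18:00 (subtract 4h to convert from UTC+4).
Yuki in UTC: 07:30-11:00, 12:15-18:00 (subtract 4h to convert from UTC+4).
Keanu in UTC: 06:00-16:45 (subtract 6h to convert from UTC+6).
Callum ∩ Yuki: 07:30-09:30, 12:45-15:15, 15:45-18:00.
Callum ∩ Yuki ∩ Keanu: 07:30-09:30, 12:45-15:15, 15:45-16:45.
Those are the intersection windows.
The first common window of at least 60 minutes is 07:30-09:30, so the earliest start is 07:30.

07:30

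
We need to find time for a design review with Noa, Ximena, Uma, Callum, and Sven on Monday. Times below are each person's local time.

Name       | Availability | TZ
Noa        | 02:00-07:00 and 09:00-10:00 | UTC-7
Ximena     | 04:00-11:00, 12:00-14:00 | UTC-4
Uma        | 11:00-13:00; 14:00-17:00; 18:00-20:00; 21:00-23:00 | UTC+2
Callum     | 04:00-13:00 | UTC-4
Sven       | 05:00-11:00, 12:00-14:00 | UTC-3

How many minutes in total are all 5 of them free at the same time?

300

Noa in UTC: 09:00-14:00, 16:00-17:00 (add 7h to convert from UTC-7).
Ximena in UTC: 08:00-15:00, 16:00-18:00 (add 4h to convert from UTC-4).
Uma in UTC: 09:00-11:00, 12:00-15:00, 16:00-18:00, 19:00-21:00 (subtract 2h to convert from UTC+2).
Callum in UTC: 08:00-17:00 (add 4h to convert from UTC-4).
Sven in UTC: 08:00-14:00, 15:00-17:00 (add 3h to convert from UTC-3).
Noa ∩ Ximena: 09:00-14:00, 16:00-17:00.
Noa ∩ Ximena ∩ Uma: 09:00-11:00, 12:00-14:00, 16:00-17:00.
Noa ∩ Ximena ∩ Uma ∩ Callum: 09:00-11:00, 12:00-14:00, 16:00-17:00.
Noa ∩ Ximena ∩ Uma ∩ Callum ∩ Sven: 09:00-11:00, 12:00-14:00, 16:00-17:00.
Summing the common windows: 120 + 120 + 60 = 300 minutes.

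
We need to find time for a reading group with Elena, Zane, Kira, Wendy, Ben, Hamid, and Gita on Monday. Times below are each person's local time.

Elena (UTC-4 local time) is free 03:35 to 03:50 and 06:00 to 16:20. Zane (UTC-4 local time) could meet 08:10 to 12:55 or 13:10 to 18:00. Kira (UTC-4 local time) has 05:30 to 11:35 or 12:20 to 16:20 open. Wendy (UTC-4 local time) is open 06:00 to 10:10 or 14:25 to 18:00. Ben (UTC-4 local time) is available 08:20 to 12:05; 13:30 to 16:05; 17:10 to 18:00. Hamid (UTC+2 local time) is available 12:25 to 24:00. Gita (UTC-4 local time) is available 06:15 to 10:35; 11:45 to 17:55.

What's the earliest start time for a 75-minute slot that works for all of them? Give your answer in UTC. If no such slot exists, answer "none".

12:20

Elena in UTC: 07:35-07:50, 10:00-20:20 (add 4h to convert from UTC-4).
Zane in UTC: 12:10-16:55, 17:10-22:00 (add 4h to convert from UTC-4).
Kira in UTC: 09:30-15:35, 16:20-20:20 (add 4h to convert from UTC-4).
Wendy in UTC: 10:00-14:10, 18:25-22:00 (add 4h to convert from UTC-4).
Ben in UTC: 12:20-16:05, 17:30-20:05, 21:10-22:00 (add 4h to convert from UTC-4).
Hamid in UTC: 10:25-22:00 (subtract 2h to convert from UTC+2).
Gita in UTC: 10:15-14:35, 15:45-21:55 (add 4h to convert from UTC-4).
Elena ∩ Zane: 12:10-16:55, 17:10-20:20.
Elena ∩ Zane ∩ Kira: 12:10-15:35, 16:20-16:55, 17:10-20:20.
Elena ∩ Zane ∩ Kira ∩ Wendy: 12:10-14:10, 18:25-20:20.
Elena ∩ Zane ∩ Kira ∩ Wendy ∩ Ben: 12:20-14:10, 18:25-20:05.
Elena ∩ Zane ∩ Kira ∩ Wendy ∩ Ben ∩ Hamid: 12:20-14:10, 18:25-20:05.
Elena ∩ Zane ∩ Kira ∩ Wendy ∩ Ben ∩ Hamid ∩ Gita: 12:20-14:10, 18:25-20:05.
The first common window of at least 75 minutes is 12:20-14:10, so the earliest start is 12:20.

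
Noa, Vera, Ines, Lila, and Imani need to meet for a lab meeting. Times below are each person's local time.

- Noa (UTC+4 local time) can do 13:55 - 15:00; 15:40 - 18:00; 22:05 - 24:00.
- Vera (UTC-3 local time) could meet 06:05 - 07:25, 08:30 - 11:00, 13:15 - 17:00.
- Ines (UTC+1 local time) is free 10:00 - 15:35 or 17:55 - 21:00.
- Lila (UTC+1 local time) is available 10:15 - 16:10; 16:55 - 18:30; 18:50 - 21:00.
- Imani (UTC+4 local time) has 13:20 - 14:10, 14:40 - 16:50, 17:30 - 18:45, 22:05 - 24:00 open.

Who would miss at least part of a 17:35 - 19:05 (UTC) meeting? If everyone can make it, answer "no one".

Imani, Lila, Noa

Noa in UTC: 09:55-11:00, 11:40-14:00, 18:05-20:00 (subtract 4h to convert from UTC+4).
Vera in UTC: 09:05-10:25, 11:30-14:00, 16:15-20:00 (add 3h to convert from UTC-3).
Ines in UTC: 09:00-14:35, 16:55-20:00 (subtract 1h to convert from UTC+1).
Lila in UTC: 09:15-15:10, 15:55-17:30, 17:50-20:00 (subtract 1h to convert from UTC+1).
Imani in UTC: 09:20-10:10, 10:40-12:50, 13:30-14:45, 18:05-20:00 (subtract 4h to convert from UTC+4).
Noa: not fully free for 17:35-19:05. Vera: free for 17:35-19:05. Ines: free for 17:35-19:05. Lila: not fully free for 17:35-19:05. Imani: not fully free for 17:35-19:05.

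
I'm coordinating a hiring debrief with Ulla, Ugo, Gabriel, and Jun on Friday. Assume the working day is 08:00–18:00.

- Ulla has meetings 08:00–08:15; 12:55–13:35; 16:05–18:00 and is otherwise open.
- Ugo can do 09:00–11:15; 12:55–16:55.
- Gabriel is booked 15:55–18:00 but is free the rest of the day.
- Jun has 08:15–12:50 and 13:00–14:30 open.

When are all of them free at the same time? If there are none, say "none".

09:00-11:15, 13:35-14:30

Ulla free: 08:15-12:55, 13:35-16:05 (invert busy blocks within the working day).
Ugo free: 09:00-11:15, 12:55-16:55.
Gabriel free: 08:00-15:55 (invert busy blocks within the working day).
Jun free: 08:15-12:50, 13:00-14:30.
Ulla ∩ Ugo: 09:00-11:15, 13:35-16:05.
Ulla ∩ Ugo ∩ Gabriel: 09:00-11:15, 13:35-15:55.
Ulla ∩ Ugo ∩ Gabriel ∩ Jun: 09:00-11:15, 13:35-14:30.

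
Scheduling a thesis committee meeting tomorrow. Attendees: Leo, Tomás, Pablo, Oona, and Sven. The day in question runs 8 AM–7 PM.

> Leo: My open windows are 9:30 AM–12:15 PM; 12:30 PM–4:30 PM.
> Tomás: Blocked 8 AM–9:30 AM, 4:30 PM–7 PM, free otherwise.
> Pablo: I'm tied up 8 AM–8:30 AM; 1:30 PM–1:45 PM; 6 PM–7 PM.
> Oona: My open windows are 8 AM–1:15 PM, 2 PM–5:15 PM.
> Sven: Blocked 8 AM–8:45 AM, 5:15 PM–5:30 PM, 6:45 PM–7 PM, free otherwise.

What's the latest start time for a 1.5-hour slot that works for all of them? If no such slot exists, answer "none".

15:00

Leo free: 09:30-12:15, 12:30-16:30.
Tomás free: 09:30-16:30 (invert busy blocks within the working day).
Pablo free: 08:30-13:30, 13:45-18:00 (invert busy blocks within the working day).
Oona free: 08:00-13:15, 14:00-17:15.
Sven free: 08:45-17:15, 17:30-18:45 (invert busy blocks within the working day).
Leo ∩ Tomás: 09:30-12:15, 12:30-16:30.
Leo ∩ Tomás ∩ Pablo: 09:30-12:15, 12:30-13:30, 13:45-16:30.
Leo ∩ Tomás ∩ Pablo ∩ Oona: 09:30-12:15, 12:30-13:15, 14:00-16:30.
Leo ∩ Tomás ∩ Pablo ∩ Oona ∩ Sven: 09:30-12:15, 12:30-13:15, 14:00-16:30.
The last common window of at least 90 minutes is 14:00-16:30; a 90-minute meeting can start as late as 15:00 and still end by 16:30.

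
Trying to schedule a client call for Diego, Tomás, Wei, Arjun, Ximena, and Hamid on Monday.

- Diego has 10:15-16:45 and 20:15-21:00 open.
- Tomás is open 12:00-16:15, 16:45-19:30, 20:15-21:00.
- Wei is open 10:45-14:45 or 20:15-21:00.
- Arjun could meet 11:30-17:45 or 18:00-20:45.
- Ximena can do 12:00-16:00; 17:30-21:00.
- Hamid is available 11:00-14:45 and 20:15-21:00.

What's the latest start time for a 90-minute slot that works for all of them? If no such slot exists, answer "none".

Diego ∩ Tomás: 12:00-16:15, 20:15-21:00.
Diego ∩ Tomás ∩ Wei: 12:00-14:45, 20:15-21:00.
Diego ∩ Tomás ∩ Wei ∩ Arjun: 12:00-14:45, 20:15-20:45.
Diego ∩ Tomás ∩ Wei ∩ Arjun ∩ Ximena: 12:00-14:45, 20:15-20:45.
Diego ∩ Tomás ∩ Wei ∩ Arjun ∩ Ximena ∩ Hamid: 12:00-14:45, 20:15-20:45.
Those are the intersection windows.
The last common window of at least 90 minutes is 12:00-14:45; a 90-minute meeting can start as late as 13:15 and still end by 14:45.

13:15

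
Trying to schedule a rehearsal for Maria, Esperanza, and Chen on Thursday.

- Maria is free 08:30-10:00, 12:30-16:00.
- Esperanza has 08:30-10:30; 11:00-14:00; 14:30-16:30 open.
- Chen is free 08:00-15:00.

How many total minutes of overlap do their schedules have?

210

Maria ∩ Esperanza: 08:30-10:00, 12:30-14:00, 14:30-16:00.
Maria ∩ Esperanza ∩ Chen: 08:30-10:00, 12:30-14:00, 14:30-15:00.
So the common availability across everyone is 08:30-10:00, 12:30-14:00, 14:30-15:00.
Summing the common windows: 90 + 90 + 30 = 210 minutes.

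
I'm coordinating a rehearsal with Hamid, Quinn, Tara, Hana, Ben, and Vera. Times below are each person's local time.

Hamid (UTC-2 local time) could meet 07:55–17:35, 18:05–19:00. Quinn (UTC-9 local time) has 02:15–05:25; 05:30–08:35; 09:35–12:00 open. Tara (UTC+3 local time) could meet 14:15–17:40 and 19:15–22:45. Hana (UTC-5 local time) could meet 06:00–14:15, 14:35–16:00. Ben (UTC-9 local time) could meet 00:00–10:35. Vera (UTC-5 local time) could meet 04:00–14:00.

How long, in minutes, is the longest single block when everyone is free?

Hamid in UTC: 09:55-19:35, 20:05-21:00 (add 2h to convert from UTC-2).
Quinn in UTC: 11:15-14:25, 14:30-17:35, 18:35-21:00 (add 9h to convert from UTC-9).
Tara in UTC: 11:15-14:40, 16:15-19:45 (subtract 3h to convert from UTC+3).
Hana in UTC: 11:00-19:15, 19:35-21:00 (add 5h to convert from UTC-5).
Ben in UTC: 09:00-19:35 (add 9h to convert from UTC-9).
Vera in UTC: 09:00-19:00 (add 5h to convert from UTC-5).
Hamid ∩ Quinn: 11:15-14:25, 14:30-17:35, 18:35-19:35, 20:05-21:00.
Hamid ∩ Quinn ∩ Tara: 11:15-14:25, 14:30-14:40, 16:15-17:35, 18:35-19:35.
Hamid ∩ Quinn ∩ Tara ∩ Hana: 11:15-14:25, 14:30-14:40, 16:15-17:35, 18:35-19:15.
Hamid ∩ Quinn ∩ Tara ∩ Hana ∩ Ben: 11:15-14:25, 14:30-14:40, 16:15-17:35, 18:35-19:15.
Hamid ∩ Quinn ∩ Tara ∩ Hana ∩ Ben ∩ Vera: 11:15-14:25, 14:30-14:40, 16:15-17:35, 18:35-19:00.
The longest is 11:15-14:25 at 190 minutes.

190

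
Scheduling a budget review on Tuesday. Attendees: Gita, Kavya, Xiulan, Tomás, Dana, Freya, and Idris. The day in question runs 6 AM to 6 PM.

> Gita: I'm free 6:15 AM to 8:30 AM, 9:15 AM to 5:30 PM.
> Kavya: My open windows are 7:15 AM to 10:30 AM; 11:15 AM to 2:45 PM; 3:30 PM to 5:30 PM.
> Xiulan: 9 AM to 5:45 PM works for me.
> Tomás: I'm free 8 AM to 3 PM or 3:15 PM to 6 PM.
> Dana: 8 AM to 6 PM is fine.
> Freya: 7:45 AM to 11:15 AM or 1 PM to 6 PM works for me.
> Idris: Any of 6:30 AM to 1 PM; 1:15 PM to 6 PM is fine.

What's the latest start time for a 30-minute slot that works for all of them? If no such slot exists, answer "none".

17:00

Gita ∩ Kavya: 07:15-08:30, 09:15-10:30, 11:15-14:45, 15:30-17:30.
Gita ∩ Kavya ∩ Xiulan: 09:15-10:30, 11:15-14:45, 15:30-17:30.
Gita ∩ Kavya ∩ Xiulan ∩ Tomás: 09:15-10:30, 11:15-14:45, 15:30-17:30.
Gita ∩ Kavya ∩ Xiulan ∩ Tomás ∩ Dana: 09:15-10:30, 11:15-14:45, 15:30-17:30.
Gita ∩ Kavya ∩ Xiulan ∩ Tomás ∩ Dana ∩ Freya: 09:15-10:30, 13:00-14:45, 15:30-17:30.
Gita ∩ Kavya ∩ Xiulan ∩ Tomás ∩ Dana ∩ Freya ∩ Idris: 09:15-10:30, 13:15-14:45, 15:30-17:30.
The last common window of at least 30 minutes is 15:30-17:30; a 30-minute meeting can start as late as 17:00 and still end by 17:30.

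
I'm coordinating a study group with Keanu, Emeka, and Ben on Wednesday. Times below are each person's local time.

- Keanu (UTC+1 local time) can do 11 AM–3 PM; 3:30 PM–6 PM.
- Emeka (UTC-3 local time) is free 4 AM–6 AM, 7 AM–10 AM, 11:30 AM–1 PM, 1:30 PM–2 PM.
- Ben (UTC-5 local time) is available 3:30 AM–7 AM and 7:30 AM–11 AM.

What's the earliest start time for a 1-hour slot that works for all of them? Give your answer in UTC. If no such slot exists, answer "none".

10:00

Keanu in UTC: 10:00-14:00, 14:30-17:00 (subtract 1h to convert from UTC+1).
Emeka in UTC: 07:00-09:00, 10:00-13:00, 14:30-16:00, 16:30-17:00 (add 3h to convert from UTC-3).
Ben in UTC: 08:30-12:00, 12:30-16:00 (add 5h to convert from UTC-5).
Keanu ∩ Emeka: 10:00-13:00, 14:30-16:00, 16:30-17:00.
Keanu ∩ Emeka ∩ Ben: 10:00-12:00, 12:30-13:00, 14:30-16:00.
The first common window of at least 60 minutes is 10:00-12:00, so the earliest start is 10:00.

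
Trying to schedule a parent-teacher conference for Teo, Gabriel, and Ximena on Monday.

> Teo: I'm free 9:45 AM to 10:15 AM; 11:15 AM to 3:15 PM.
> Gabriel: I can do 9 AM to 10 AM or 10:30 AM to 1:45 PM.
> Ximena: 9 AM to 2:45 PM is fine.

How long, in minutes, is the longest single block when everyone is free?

150

Teo ∩ Gabriel: 09:45-10:00, 11:15-13:45.
Teo ∩ Gabriel ∩ Ximena: 09:45-10:00, 11:15-13:45.
The longest is 11:15-13:45 at 150 minutes.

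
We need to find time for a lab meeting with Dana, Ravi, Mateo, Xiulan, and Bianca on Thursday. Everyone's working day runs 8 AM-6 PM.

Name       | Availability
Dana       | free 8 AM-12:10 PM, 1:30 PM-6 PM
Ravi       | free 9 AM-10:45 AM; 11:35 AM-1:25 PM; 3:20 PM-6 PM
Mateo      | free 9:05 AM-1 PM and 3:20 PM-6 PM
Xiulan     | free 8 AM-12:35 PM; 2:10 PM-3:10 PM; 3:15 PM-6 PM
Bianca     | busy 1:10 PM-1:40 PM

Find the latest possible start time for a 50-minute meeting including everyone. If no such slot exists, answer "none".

Dana free: 08:00-12:10, 13:30-18:00.
Ravi free: 09:00-10:45, 11:35-13:25, 15:20-18:00.
Mateo free: 09:05-13:00, 15:20-18:00.
Xiulan free: 08:00-12:35, 14:10-15:10, 15:15-18:00.
Bianca free: 08:00-13:10, 13:40-18:00 (invert busy blocks within the working day).
Dana ∩ Ravi: 09:00-10:45, 11:35-12:10, 15:20-18:00.
Dana ∩ Ravi ∩ Mateo: 09:05-10:45, 11:35-12:10, 15:20-18:00.
Dana ∩ Ravi ∩ Mateo ∩ Xiulan: 09:05-10:45, 11:35-12:10, 15:20-18:00.
Dana ∩ Ravi ∩ Mateo ∩ Xiulan ∩ Bianca: 09:05-10:45, 11:35-12:10, 15:20-18:00.
The last common window of at least 50 minutes is 15:20-18:00; a 50-minute meeting can start as late as 17:10 and still end by 18:00.

17:10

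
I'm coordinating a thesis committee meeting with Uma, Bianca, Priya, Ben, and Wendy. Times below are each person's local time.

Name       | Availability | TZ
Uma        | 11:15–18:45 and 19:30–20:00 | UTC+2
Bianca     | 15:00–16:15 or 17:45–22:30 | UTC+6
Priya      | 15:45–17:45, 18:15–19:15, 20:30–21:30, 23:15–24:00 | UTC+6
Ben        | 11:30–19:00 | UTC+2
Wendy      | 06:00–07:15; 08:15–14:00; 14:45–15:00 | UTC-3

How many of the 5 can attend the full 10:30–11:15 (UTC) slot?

Uma in UTC: 09:15-16:45, 17:30-18:00 (subtract 2h to convert from UTC+2).
Bianca in UTC: 09:00-10:15, 11:45-16:30 (subtract 6h to convert from UTC+6).
Priya in UTC: 09:45-11:45, 12:15-13:15, 14:30-15:30, 17:15-18:00 (subtract 6h to convert from UTC+6).
Ben in UTC: 09:30-17:00 (subtract 2h to convert from UTC+2).
Wendy in UTC: 09:00-10:15, 11:15-17:00, 17:45-18:00 (add 3h to convert from UTC-3).
Uma, Priya, and Ben can make the full 10:30-11:15 slot — that's 3.

3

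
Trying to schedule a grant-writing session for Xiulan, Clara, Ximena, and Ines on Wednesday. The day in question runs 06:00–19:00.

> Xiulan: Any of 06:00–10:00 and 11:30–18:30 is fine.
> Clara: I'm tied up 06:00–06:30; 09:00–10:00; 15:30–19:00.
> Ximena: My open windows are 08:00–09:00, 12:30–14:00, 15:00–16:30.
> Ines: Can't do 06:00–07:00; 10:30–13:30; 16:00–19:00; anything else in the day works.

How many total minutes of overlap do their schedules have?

Xiulan free: 06:00-10:00, 11:30-18:30.
Clara free: 06:30-09:00, 10:00-15:30 (invert busy blocks within the working day).
Ximena free: 08:00-09:00, 12:30-14:00, 15:00-16:30.
Ines free: 07:00-10:30, 13:30-16:00 (invert busy blocks within the working day).
Xiulan ∩ Clara: 06:30-09:00, 11:30-15:30.
Xiulan ∩ Clara ∩ Ximena: 08:00-09:00, 12:30-14:00, 15:00-15:30.
Xiulan ∩ Clara ∩ Ximena ∩ Ines: 08:00-09:00, 13:30-14:00, 15:00-15:30.
Those are the intersection windows.
Summing the common windows: 60 + 30 + 30 = 120 minutes.

120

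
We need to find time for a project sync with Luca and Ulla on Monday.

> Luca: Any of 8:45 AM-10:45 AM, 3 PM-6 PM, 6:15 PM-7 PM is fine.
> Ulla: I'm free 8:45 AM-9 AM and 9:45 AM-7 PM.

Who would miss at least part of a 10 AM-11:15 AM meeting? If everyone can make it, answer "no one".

Luca: not fully free for 10:00-11:15. Ulla: free for 10:00-11:15.

Luca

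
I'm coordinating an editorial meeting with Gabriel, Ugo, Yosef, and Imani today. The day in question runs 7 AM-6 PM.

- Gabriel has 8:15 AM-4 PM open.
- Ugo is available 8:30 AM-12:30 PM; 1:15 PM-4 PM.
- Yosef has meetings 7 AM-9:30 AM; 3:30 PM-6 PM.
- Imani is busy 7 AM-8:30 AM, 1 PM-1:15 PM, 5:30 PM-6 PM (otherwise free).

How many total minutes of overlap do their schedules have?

Gabriel free: 08:15-16:00.
Ugo free: 08:30-12:30, 13:15-16:00.
Yosef free: 09:30-15:30 (invert busy blocks within the working day).
Imani free: 08:30-13:00, 13:15-17:30 (invert busy blocks within the working day).
Gabriel ∩ Ugo: 08:30-12:30, 13:15-16:00.
Gabriel ∩ Ugo ∩ Yosef: 09:30-12:30, 13:15-15:30.
Gabriel ∩ Ugo ∩ Yosef ∩ Imani: 09:30-12:30, 13:15-15:30.
Summing the common windows: 180 + 135 = 315 minutes.

315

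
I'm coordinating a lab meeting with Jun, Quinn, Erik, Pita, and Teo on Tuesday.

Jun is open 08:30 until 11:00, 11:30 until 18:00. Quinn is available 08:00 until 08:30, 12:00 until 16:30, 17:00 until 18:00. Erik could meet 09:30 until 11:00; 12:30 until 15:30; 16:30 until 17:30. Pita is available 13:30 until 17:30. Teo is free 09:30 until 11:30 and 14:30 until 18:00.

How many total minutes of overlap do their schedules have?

Jun ∩ Quinn: 12:00-16:30, 17:00-18:00.
Jun ∩ Quinn ∩ Erik: 12:30-15:30, 17:00-17:30.
Jun ∩ Quinn ∩ Erik ∩ Pita: 13:30-15:30, 17:00-17:30.
Jun ∩ Quinn ∩ Erik ∩ Pita ∩ Teo: 14:30-15:30, 17:00-17:30.
Summing the common windows: 60 + 30 = 90 minutes.

90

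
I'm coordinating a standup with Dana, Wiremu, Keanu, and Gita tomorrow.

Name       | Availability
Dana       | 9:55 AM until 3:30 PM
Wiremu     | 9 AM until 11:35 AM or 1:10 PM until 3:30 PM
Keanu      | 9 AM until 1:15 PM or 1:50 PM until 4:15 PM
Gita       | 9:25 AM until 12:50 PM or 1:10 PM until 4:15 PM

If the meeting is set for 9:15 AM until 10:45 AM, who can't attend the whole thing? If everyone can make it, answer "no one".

Dana, Gita

Dana: not fully free for 09:15-10:45. Wiremu: free for 09:15-10:45. Keanu: free for 09:15-10:45. Gita: not fully free for 09:15-10:45.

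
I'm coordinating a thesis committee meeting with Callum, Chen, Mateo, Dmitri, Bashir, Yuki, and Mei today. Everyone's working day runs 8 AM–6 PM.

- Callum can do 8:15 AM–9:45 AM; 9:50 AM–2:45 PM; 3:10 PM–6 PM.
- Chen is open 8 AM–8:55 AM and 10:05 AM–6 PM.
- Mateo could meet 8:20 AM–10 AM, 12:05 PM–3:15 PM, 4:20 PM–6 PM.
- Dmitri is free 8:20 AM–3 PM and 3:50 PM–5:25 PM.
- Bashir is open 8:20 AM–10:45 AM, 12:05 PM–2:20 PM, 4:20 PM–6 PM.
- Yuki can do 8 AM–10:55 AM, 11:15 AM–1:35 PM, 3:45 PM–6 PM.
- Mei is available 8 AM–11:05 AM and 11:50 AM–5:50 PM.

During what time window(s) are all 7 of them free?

08:20-08:55, 12:05-13:35, 16:20-17:25

Callum ∩ Chen: 08:15-08:55, 10:05-14:45, 15:10-18:00.
Callum ∩ Chen ∩ Mateo: 08:20-08:55, 12:05-14:45, 15:10-15:15, 16:20-18:00.
Callum ∩ Chen ∩ Mateo ∩ Dmitri: 08:20-08:55, 12:05-14:45, 16:20-17:25.
Callum ∩ Chen ∩ Mateo ∩ Dmitri ∩ Bashir: 08:20-08:55, 12:05-14:20, 16:20-17:25.
Callum ∩ Chen ∩ Mateo ∩ Dmitri ∩ Bashir ∩ Yuki: 08:20-08:55, 12:05-13:35, 16:20-17:25.
Callum ∩ Chen ∩ Mateo ∩ Dmitri ∩ Bashir ∩ Yuki ∩ Mei: 08:20-08:55, 12:05-13:35, 16:20-17:25.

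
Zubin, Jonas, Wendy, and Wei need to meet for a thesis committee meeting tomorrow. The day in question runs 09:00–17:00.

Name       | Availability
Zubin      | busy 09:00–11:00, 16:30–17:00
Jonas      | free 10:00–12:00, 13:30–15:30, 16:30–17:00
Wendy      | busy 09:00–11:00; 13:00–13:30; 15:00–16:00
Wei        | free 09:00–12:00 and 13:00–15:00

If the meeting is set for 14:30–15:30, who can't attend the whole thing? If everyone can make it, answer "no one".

Zubin free: 11:00-16:30 (invert busy blocks within the working day).
Jonas free: 10:00-12:00, 13:30-15:30, 16:30-17:00.
Wendy free: 11:00-13:00, 13:30-15:00, 16:00-17:00 (invert busy blocks within the working day).
Wei free: 09:00-12:00, 13:00-15:00.
Zubin: free for 14:30-15:30. Jonas: free for 14:30-15:30. Wendy: not fully free for 14:30-15:30. Wei: not fully free for 14:30-15:30.

Wei, Wendy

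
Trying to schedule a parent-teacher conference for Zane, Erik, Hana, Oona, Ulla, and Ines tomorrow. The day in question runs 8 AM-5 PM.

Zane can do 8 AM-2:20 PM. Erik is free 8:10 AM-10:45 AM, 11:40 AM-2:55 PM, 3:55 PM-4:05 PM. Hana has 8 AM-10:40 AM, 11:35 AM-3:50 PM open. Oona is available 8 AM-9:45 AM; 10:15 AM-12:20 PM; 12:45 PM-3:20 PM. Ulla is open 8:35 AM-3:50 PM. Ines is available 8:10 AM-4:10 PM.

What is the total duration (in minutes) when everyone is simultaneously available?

Zane ∩ Erik: 08:10-10:45, 11:40-14:20.
Zane ∩ Erik ∩ Hana: 08:10-10:40, 11:40-14:20.
Zane ∩ Erik ∩ Hana ∩ Oona: 08:10-09:45, 10:15-10:40, 11:40-12:20, 12:45-14:20.
Zane ∩ Erik ∩ Hana ∩ Oona ∩ Ulla: 08:35-09:45, 10:15-10:40, 11:40-12:20, 12:45-14:20.
Zane ∩ Erik ∩ Hana ∩ Oona ∩ Ulla ∩ Ines: 08:35-09:45, 10:15-10:40, 11:40-12:20, 12:45-14:20.
Summing the common windows: 70 + 25 + 40 + 95 = 230 minutes.

230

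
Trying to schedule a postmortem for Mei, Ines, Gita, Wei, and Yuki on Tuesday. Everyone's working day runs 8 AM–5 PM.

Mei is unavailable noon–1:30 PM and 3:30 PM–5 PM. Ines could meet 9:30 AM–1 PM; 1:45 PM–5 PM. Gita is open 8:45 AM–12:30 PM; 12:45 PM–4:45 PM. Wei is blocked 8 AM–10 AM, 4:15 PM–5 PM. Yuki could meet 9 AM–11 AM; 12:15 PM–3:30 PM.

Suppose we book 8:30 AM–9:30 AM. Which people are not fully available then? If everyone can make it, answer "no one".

Gita, Ines, Wei, Yuki

Mei free: 08:00-12:00, 13:30-15:30 (invert busy blocks within the working day).
Ines free: 09:30-13:00, 13:45-17:00.
Gita free: 08:45-12:30, 12:45-16:45.
Wei free: 10:00-16:15 (invert busy blocks within the working day).
Yuki free: 09:00-11:00, 12:15-15:30.
Mei: free for 08:30-09:30. Ines: not fully free for 08:30-09:30. Gita: not fully free for 08:30-09:30. Wei: not fully free for 08:30-09:30. Yuki: not fully free for 08:30-09:30.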